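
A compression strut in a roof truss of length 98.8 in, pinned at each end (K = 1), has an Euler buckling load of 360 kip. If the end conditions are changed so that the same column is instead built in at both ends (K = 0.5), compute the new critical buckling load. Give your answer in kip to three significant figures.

P_cr ≈ 1440 kip

P_cr ∝ 1/K², so P_cr,new = P_cr,old × (K_old/K_new)² = 360 × (1/0.5)²
= 360 × 4.000 = 1440 kip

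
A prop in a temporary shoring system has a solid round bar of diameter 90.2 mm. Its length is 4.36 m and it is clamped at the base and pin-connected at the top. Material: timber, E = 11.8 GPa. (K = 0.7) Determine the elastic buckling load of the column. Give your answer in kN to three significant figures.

I = πd⁴/64 = π×90.2⁴/64 = 3.249×10^6 mm⁴
I = 3.249×10^6 mm⁴ = 3.249×10^-6 m⁴
Effective length L_e = K·L = 0.7 × 4.36 = 3.052 m
P_cr = π²EI / L_e² = π² × 11.8×10⁹ × 3.249×10^-6 / 3.052² = 4.063×10^4 N

P_cr ≈ 40.6 kN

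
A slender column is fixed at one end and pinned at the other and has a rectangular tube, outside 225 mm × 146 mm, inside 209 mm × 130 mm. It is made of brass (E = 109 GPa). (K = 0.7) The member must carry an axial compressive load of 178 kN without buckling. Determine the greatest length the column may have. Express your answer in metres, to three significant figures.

L_max ≈ 15.7 m

Weak-axis I_min = (h_o·b_o³ − h_i·b_i³)/12 with b_o = 146, b_i = 130.0 mm (shorter outer/inner sides).
I_min = (225×146³ − 209.0×130.0³)/12 = 2.009×10^7 mm⁴
I = 2.009×10^-5 m⁴
At the buckling limit P_cr = P = 1.780×10^5 N
From P_cr = π²EI/(K·L)²:  L = (1/K)·√(π²EI/P_cr) = (1/0.7)·√(π²×1.09×10^11×2.009×10^-5/1.780×10^5)
L = 15.7 m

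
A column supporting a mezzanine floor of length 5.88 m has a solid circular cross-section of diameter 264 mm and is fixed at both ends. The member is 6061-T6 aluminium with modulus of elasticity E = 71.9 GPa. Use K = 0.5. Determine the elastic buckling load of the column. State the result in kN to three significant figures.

P_cr ≈ 19600 kN

I = πd⁴/64 = π×264⁴/64 = 2.384×10^8 mm⁴
I = 2.384×10^8 mm⁴ = 2.384×10^-4 m⁴
Effective length L_e = K·L = 0.5 × 5.88 = 2.940 m
P_cr = π²EI / L_e² = π² × 71.9×10⁹ × 2.384×10^-4 / 2.940² = 1.958×10^7 N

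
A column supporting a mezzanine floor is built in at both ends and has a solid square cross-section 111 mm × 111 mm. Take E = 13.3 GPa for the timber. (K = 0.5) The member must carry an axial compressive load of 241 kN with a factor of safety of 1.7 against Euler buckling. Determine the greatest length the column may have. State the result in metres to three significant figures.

I = a⁴/12 = 111⁴/12 = 1.265×10^7 mm⁴
I = 1.265×10^-5 m⁴
Required critical load P_cr = n·P = 1.7 × 241 = 409.7 kN = 4.097×10^5 N
From P_cr = π²EI/(K·L)²:  L = (1/K)·√(π²EI/P_cr) = (1/0.5)·√(π²×1.33×10^10×1.265×10^-5/4.097×10^5)
L = 4.03 m

L_max ≈ 4.03 m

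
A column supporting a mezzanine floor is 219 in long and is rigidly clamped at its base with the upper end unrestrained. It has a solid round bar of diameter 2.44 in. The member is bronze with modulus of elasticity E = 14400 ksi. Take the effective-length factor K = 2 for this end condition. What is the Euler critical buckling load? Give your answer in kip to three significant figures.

P_cr ≈ 1.29 kip

I = πd⁴/64 = π×2.44⁴/64 = 1.740 in⁴
Effective length L_e = K·L = 2 × 219 = 438.0 in
P_cr = π²EI / L_e² = π² × 14400×10³ × 1.740 / 438.0² = 1.289×10^3 lb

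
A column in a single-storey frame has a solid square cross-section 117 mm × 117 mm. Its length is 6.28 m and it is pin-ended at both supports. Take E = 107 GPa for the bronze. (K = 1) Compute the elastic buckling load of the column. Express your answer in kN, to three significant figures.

P_cr ≈ 418 kN

I = a⁴/12 = 117⁴/12 = 1.562×10^7 mm⁴
I = 1.562×10^7 mm⁴ = 1.562×10^-5 m⁴
Effective length L_e = K·L = 1 × 6.28 = 6.280 m
P_cr = π²EI / L_e² = π² × 107×10⁹ × 1.562×10^-5 / 6.280² = 4.181×10^5 N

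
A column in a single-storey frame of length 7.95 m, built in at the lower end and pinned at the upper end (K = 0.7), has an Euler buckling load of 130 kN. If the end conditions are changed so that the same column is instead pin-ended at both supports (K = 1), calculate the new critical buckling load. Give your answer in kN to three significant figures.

P_cr ≈ 63.7 kN

P_cr ∝ 1/K², so P_cr,new = P_cr,old × (K_old/K_new)² = 130 × (0.7/1)²
= 130 × 0.4900 = 63.7 kN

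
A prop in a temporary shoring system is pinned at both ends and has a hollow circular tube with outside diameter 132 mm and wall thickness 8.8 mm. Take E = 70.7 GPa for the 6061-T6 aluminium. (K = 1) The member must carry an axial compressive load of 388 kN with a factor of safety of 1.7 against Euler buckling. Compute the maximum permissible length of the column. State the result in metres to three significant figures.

Inner diameter d_i = 132 − 2×8.8 = 114.4 mm
I = π(d_o⁴ − d_i⁴)/64 = π(132⁴ − 114.4⁴)/64 = 6.495×10^6 mm⁴
I = 6.495×10^-6 m⁴
Required critical load P_cr = n·P = 1.7 × 388 = 659.6 kN = 6.596×10^5 N
From P_cr = π²EI/(K·L)²:  L = (1/K)·√(π²EI/P_cr) = (1/1)·√(π²×7.07×10^10×6.495×10^-6/6.596×10^5)
L = 2.62 m

L_max ≈ 2.62 m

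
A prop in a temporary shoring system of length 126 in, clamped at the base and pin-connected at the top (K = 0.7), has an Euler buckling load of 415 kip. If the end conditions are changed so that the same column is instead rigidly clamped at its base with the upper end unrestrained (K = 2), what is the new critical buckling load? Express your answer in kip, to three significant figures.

P_cr ∝ 1/K², so P_cr,new = P_cr,old × (K_old/K_new)² = 415 × (0.7/2)²
= 415 × 0.1225 = 50.8 kip

P_cr ≈ 50.8 kip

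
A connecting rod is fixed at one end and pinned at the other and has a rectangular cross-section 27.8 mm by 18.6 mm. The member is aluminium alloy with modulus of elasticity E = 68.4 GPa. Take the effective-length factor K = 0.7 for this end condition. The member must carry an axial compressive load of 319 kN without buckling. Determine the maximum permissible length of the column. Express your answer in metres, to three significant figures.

L_max ≈ 0.254 m

Buckling occurs about the weak axis: I_min = h·b³/12 with b = 18.6 mm (the shorter side).
I_min = 27.8×18.6³/12 = 1.491×10^4 mm⁴
I = 1.491×10^-8 m⁴
At the buckling limit P_cr = P = 3.190×10^5 N
From P_cr = π²EI/(K·L)²:  L = (1/K)·√(π²EI/P_cr) = (1/0.7)·√(π²×6.84×10^10×1.491×10^-8/3.190×10^5)
L = 0.254 m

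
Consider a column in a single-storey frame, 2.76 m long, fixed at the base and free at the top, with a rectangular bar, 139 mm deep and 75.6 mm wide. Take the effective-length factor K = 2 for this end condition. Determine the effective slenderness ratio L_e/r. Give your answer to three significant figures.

For a rectangle r_min = b/√12 = 75.6/√12 = 21.82 mm
L_e = K·L = 2 × 2.76 m = 5.520 m = 5520.0 mm
λ = L_e / r_min = 5520.0 / 21.82 = 253

λ ≈ 253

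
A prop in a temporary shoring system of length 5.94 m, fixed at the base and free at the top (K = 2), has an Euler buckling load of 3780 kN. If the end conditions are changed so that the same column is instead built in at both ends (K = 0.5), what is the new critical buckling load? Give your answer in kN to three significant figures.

P_cr ≈ 60500 kN

P_cr ∝ 1/K², so P_cr,new = P_cr,old × (K_old/K_new)² = 3780 × (2/0.5)²
= 3780 × 16.00 = 60500 kN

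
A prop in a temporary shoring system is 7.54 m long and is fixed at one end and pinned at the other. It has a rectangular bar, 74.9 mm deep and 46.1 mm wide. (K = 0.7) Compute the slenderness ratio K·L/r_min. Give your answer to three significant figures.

λ ≈ 397

For a rectangle r_min = b/√12 = 46.1/√12 = 13.31 mm
L_e = K·L = 0.7 × 7.54 m = 5.278 m = 5278.0 mm
λ = L_e / r_min = 5278.0 / 13.31 = 397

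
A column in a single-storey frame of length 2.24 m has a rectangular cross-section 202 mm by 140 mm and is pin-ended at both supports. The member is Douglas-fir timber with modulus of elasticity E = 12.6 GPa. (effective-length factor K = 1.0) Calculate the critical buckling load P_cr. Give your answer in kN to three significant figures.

Buckling occurs about the weak axis: I_min = h·b³/12 with b = 140 mm (the shorter side).
I_min = 202×140³/12 = 4.619×10^7 mm⁴
I = 4.619×10^7 mm⁴ = 4.619×10^-5 m⁴
Effective length L_e = K·L = 1 × 2.24 = 2.240 m
P_cr = π²EI / L_e² = π² × 12.6×10⁹ × 4.619×10^-5 / 2.240² = 1.145×10^6 N

P_cr ≈ 1140 kN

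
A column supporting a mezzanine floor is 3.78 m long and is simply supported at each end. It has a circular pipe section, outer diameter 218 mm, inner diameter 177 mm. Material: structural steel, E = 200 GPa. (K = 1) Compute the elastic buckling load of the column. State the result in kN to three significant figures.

P_cr ≈ 8660 kN

d_o = 218 mm, d_i = 177 mm
I = π(d_o⁴ − d_i⁴)/64 = π(218⁴ − 177.0⁴)/64 = 6.269×10^7 mm⁴
I = 6.269×10^7 mm⁴ = 6.269×10^-5 m⁴
Effective length L_e = K·L = 1 × 3.78 = 3.780 m
P_cr = π²EI / L_e² = π² × 200×10⁹ × 6.269×10^-5 / 3.780² = 8.660×10^6 N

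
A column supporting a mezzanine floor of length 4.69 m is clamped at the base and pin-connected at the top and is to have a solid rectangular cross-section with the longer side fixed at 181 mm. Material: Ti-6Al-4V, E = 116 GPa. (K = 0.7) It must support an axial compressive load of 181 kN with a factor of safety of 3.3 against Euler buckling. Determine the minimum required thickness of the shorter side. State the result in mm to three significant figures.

Required P_cr = n·P = 3.3 × 181 = 597.3 kN
L_e = K·L = 0.7 × 4.69 = 3.283 m
Required I = P_cr·L_e²/(π²E) = 5.973×10^5 × 3.283² / (π² × 1.16×10^11) = 5.623×10^-6 m⁴
I_req = 5.623×10^6 mm⁴
Rectangle, weak axis: I_min = h·b³/12 with h = 181 mm fixed  ⇒  b = (12I/h)^(1/3) = 72.0 mm

b ≈ 72.0 mm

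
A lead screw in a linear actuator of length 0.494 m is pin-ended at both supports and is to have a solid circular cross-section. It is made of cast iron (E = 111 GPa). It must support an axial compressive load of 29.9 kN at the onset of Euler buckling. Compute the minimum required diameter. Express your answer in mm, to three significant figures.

L_e = K·L = 1 × 0.494 = 0.4940 m
Required I = P_cr·L_e²/(π²E) = 2.990×10^4 × 0.4940² / (π² × 1.11×10^11) = 6.660×10^-9 m⁴
I_req = 6.660×10^3 mm⁴
Solid circle: I = πd⁴/64  ⇒  d = (64I/π)^(1/4) = (64×6.660×10^3/π)^(1/4) = 19.2 mm

d ≈ 19.2 mm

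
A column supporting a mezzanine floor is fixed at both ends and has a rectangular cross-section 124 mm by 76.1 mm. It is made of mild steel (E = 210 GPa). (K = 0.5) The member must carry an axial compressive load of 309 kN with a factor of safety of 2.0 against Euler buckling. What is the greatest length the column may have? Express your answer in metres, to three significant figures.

L_max ≈ 7.82 m

Buckling occurs about the weak axis: I_min = h·b³/12 with b = 76.1 mm (the shorter side).
I_min = 124×76.1³/12 = 4.554×10^6 mm⁴
I = 4.554×10^-6 m⁴
Required critical load P_cr = n·P = 2.0 × 309 = 618.0 kN = 6.180×10^5 N
From P_cr = π²EI/(K·L)²:  L = (1/K)·√(π²EI/P_cr) = (1/0.5)·√(π²×2.10×10^11×4.554×10^-6/6.180×10^5)
L = 7.82 m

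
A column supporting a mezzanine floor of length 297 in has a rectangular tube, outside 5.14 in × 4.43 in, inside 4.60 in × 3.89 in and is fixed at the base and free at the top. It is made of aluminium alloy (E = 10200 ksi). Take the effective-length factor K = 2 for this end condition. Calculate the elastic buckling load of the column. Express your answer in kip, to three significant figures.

Weak-axis I_min = (h_o·b_o³ − h_i·b_i³)/12 with b_o = 4.43, b_i = 3.890 in (shorter outer/inner sides).
I_min = (5.14×4.43³ − 4.600×3.890³)/12 = 14.67 in⁴
Effective length L_e = K·L = 2 × 297 = 594.0 in
P_cr = π²EI / L_e² = π² × 10200×10³ × 14.67 / 594.0² = 4.187×10^3 lb

P_cr ≈ 4.19 kip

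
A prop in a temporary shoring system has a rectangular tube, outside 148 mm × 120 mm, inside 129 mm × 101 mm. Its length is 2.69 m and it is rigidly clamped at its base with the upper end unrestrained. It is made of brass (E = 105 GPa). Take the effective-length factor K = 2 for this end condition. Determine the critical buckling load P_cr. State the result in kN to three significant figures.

P_cr ≈ 366 kN

Weak-axis I_min = (h_o·b_o³ − h_i·b_i³)/12 with b_o = 120, b_i = 101.0 mm (shorter outer/inner sides).
I_min = (148×120³ − 129.0×101.0³)/12 = 1.024×10^7 mm⁴
I = 1.024×10^7 mm⁴ = 1.024×10^-5 m⁴
Effective length L_e = K·L = 2 × 2.69 = 5.380 m
P_cr = π²EI / L_e² = π² × 105×10⁹ × 1.024×10^-5 / 5.380² = 3.665×10^5 N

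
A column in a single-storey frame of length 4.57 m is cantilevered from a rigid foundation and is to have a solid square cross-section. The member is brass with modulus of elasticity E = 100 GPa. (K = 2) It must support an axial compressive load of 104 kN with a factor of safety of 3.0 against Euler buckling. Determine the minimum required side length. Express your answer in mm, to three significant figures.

Required P_cr = n·P = 3.0 × 104 = 312.0 kN
L_e = K·L = 2 × 4.57 = 9.140 m
Required I = P_cr·L_e²/(π²E) = 3.120×10^5 × 9.140² / (π² × 1.00×10^11) = 2.641×10^-5 m⁴
I_req = 2.641×10^7 mm⁴
Solid square: I = a⁴/12  ⇒  a = (12I)^(1/4) = (12×2.641×10^7)^(1/4) = 133 mm

a ≈ 133 mm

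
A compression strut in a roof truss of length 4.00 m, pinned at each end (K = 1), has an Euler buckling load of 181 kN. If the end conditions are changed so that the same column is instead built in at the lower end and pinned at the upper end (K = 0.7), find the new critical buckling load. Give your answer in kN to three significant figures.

P_cr ≈ 369 kN

P_cr ∝ 1/K², so P_cr,new = P_cr,old × (K_old/K_new)² = 181 × (1/0.7)²
= 181 × 2.041 = 369 kN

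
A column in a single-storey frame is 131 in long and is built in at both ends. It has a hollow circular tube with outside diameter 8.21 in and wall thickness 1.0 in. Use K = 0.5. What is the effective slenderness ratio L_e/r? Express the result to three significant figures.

Inner diameter d_i = 8.21 − 2×1.0 = 6.210 in
I = π(d_o⁴ − d_i⁴)/64 = π(8.21⁴ − 6.210⁴)/64 = 150.0 in⁴
A = 22.65 in²;  r_min = √(I/A) = √(150.0/22.65) = 2.574 in
L_e = K·L = 0.5 × 131 = 65.50 in
λ = L_e / r_min = 65.500 / 2.574 = 25.5

λ ≈ 25.5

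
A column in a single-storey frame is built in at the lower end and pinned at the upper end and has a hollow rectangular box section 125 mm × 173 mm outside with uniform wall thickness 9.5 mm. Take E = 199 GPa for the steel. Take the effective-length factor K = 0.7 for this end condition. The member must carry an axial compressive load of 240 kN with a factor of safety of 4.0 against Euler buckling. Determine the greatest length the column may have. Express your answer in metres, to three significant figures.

Inner dimensions: h_i = 173 − 2×9.5 = 154.0 mm, b_i = 125 − 2×9.5 = 106.0 mm
Weak-axis I_min = (h_o·b_o³ − h_i·b_i³)/12 with b_o = 125, b_i = 106.0 mm (shorter outer/inner sides).
I_min = (173×125³ − 154.0×106.0³)/12 = 1.287×10^7 mm⁴
I = 1.287×10^-5 m⁴
Required critical load P_cr = n·P = 4.0 × 240 = 960.0 kN = 9.600×10^5 N
From P_cr = π²EI/(K·L)²:  L = (1/K)·√(π²EI/P_cr) = (1/0.7)·√(π²×1.99×10^11×1.287×10^-5/9.600×10^5)
L = 7.33 m

L_max ≈ 7.33 m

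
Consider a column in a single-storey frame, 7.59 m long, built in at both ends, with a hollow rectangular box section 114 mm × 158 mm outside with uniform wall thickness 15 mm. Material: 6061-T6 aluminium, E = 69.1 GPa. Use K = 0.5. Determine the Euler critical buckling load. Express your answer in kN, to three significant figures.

P_cr ≈ 624 kN

Inner dimensions: h_i = 158 − 2×15 = 128.0 mm, b_i = 114 − 2×15 = 84.00 mm
Weak-axis I_min = (h_o·b_o³ − h_i·b_i³)/12 with b_o = 114, b_i = 84.00 mm (shorter outer/inner sides).
I_min = (158×114³ − 128.0×84.00³)/12 = 1.318×10^7 mm⁴
I = 1.318×10^7 mm⁴ = 1.318×10^-5 m⁴
Effective length L_e = K·L = 0.5 × 7.59 = 3.795 m
P_cr = π²EI / L_e² = π² × 69.1×10⁹ × 1.318×10^-5 / 3.795² = 6.244×10^5 N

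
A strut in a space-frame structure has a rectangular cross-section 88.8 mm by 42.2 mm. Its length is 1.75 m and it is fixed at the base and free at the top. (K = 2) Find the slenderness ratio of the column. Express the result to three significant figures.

For a rectangle r_min = b/√12 = 42.2/√12 = 12.18 mm
L_e = K·L = 2 × 1.75 m = 3.500 m = 3500.0 mm
λ = L_e / r_min = 3500.0 / 12.18 = 287

λ ≈ 287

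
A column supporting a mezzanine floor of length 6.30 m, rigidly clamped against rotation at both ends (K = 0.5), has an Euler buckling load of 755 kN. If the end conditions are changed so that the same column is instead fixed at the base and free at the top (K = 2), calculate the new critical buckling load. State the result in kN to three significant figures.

P_cr ≈ 47.2 kN

P_cr ∝ 1/K², so P_cr,new = P_cr,old × (K_old/K_new)² = 755 × (0.5/2)²
= 755 × 0.06250 = 47.2 kN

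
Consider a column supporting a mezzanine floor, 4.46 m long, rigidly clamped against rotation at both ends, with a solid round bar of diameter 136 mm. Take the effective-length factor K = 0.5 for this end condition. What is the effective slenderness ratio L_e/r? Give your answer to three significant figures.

λ ≈ 65.6

For a solid circle r = d/4 = 136/4 = 34.00 mm
L_e = K·L = 0.5 × 4.46 m = 2.230 m = 2230.0 mm
λ = L_e / r_min = 2230.0 / 34.00 = 65.6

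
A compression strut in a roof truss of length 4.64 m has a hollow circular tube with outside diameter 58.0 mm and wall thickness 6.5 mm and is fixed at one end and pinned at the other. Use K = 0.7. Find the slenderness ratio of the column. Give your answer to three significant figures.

Inner diameter d_i = 58.0 − 2×6.5 = 45.00 mm
I = π(d_o⁴ − d_i⁴)/64 = π(58.0⁴ − 45.00⁴)/64 = 3.542×10^5 mm⁴
A = 1.052×10^3 mm²;  r_min = √(I/A) = √(3.542×10^5/1.052×10^3) = 18.35 mm
L_e = K·L = 0.7 × 4.64 m = 3.248 m = 3248.0 mm
λ = L_e / r_min = 3248.0 / 18.35 = 177

λ ≈ 177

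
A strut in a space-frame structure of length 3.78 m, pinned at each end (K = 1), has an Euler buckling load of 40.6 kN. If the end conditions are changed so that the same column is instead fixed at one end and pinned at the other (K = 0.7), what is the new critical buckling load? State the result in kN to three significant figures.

P_cr ≈ 82.9 kN

P_cr ∝ 1/K², so P_cr,new = P_cr,old × (K_old/K_new)² = 40.6 × (1/0.7)²
= 40.6 × 2.041 = 82.9 kN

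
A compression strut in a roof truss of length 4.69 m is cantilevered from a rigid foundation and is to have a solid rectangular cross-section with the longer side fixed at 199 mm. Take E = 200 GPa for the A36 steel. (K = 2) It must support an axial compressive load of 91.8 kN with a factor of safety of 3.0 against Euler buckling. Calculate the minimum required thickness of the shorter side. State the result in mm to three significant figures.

Required P_cr = n·P = 3.0 × 91.8 = 275.4 kN
L_e = K·L = 2 × 4.69 = 9.380 m
Required I = P_cr·L_e²/(π²E) = 2.754×10^5 × 9.380² / (π² × 2.00×10^11) = 1.228×10^-5 m⁴
I_req = 1.228×10^7 mm⁴
Rectangle, weak axis: I_min = h·b³/12 with h = 199 mm fixed  ⇒  b = (12I/h)^(1/3) = 90.5 mm

b ≈ 90.5 mm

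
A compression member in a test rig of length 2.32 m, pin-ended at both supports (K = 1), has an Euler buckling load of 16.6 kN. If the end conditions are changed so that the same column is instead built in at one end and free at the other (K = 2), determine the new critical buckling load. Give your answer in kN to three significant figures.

P_cr ≈ 4.15 kN

P_cr ∝ 1/K², so P_cr,new = P_cr,old × (K_old/K_new)² = 16.6 × (1/2)²
= 16.6 × 0.2500 = 4.15 kN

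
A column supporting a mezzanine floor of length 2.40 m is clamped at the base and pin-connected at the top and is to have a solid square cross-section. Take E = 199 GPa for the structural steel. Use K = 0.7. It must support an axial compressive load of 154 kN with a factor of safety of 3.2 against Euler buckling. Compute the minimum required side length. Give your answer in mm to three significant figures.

a ≈ 54.0 mm

Required P_cr = n·P = 3.2 × 154 = 492.8 kN
L_e = K·L = 0.7 × 2.40 = 1.680 m
Required I = P_cr·L_e²/(π²E) = 4.928×10^5 × 1.680² / (π² × 1.99×10^11) = 7.082×10^-7 m⁴
I_req = 7.082×10^5 mm⁴
Solid square: I = a⁴/12  ⇒  a = (12I)^(1/4) = (12×7.082×10^5)^(1/4) = 54.0 mm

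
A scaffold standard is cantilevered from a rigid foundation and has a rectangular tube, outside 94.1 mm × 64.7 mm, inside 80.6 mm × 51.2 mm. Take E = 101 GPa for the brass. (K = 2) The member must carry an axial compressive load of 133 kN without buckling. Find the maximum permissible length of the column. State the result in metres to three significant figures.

Weak-axis I_min = (h_o·b_o³ − h_i·b_i³)/12 with b_o = 64.7, b_i = 51.20 mm (shorter outer/inner sides).
I_min = (94.1×64.7³ − 80.60×51.20³)/12 = 1.222×10^6 mm⁴
I = 1.222×10^-6 m⁴
At the buckling limit P_cr = P = 1.330×10^5 N
From P_cr = π²EI/(K·L)²:  L = (1/K)·√(π²EI/P_cr) = (1/2)·√(π²×1.01×10^11×1.222×10^-6/1.330×10^5)
L = 1.51 m

L_max ≈ 1.51 m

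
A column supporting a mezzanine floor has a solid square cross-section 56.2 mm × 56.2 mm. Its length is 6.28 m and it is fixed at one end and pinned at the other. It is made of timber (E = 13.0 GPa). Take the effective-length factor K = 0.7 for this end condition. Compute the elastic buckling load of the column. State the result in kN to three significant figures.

P_cr ≈ 5.52 kN

I = a⁴/12 = 56.2⁴/12 = 8.313×10^5 mm⁴
I = 8.313×10^5 mm⁴ = 8.313×10^-7 m⁴
Effective length L_e = K·L = 0.7 × 6.28 = 4.396 m
P_cr = π²EI / L_e² = π² × 13.0×10⁹ × 8.313×10^-7 / 4.396² = 5.519×10^3 N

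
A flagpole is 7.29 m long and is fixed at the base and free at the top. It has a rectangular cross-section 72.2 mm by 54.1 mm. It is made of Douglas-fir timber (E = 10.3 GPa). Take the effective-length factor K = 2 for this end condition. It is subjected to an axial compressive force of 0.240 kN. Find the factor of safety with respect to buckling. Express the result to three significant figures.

Buckling occurs about the weak axis: I_min = h·b³/12 with b = 54.1 mm (the shorter side).
I_min = 72.2×54.1³/12 = 9.527×10^5 mm⁴
I = 9.527×10^5 mm⁴ = 9.527×10^-7 m⁴
Effective length L_e = K·L = 2 × 7.29 = 14.58 m
P_cr = π²EI / L_e² = π² × 10.3×10⁹ × 9.527×10^-7 / 14.58² = 455.6 N
Factor of safety n = P_cr / P = 0.45559 / 0.240 = 1.90

n ≈ 1.90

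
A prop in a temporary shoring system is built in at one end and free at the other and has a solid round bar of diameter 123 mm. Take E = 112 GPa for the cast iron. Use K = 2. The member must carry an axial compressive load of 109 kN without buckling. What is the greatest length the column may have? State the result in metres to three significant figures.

I = πd⁴/64 = π×123⁴/64 = 1.124×10^7 mm⁴
I = 1.124×10^-5 m⁴
At the buckling limit P_cr = P = 1.090×10^5 N
From P_cr = π²EI/(K·L)²:  L = (1/K)·√(π²EI/P_cr) = (1/2)·√(π²×1.12×10^11×1.124×10^-5/1.090×10^5)
L = 5.34 m

L_max ≈ 5.34 m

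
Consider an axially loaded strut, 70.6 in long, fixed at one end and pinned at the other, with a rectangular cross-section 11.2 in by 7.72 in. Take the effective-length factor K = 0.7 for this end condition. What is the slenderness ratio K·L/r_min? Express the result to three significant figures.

λ ≈ 22.2

For a rectangle r_min = b/√12 = 7.72/√12 = 2.229 in
L_e = K·L = 0.7 × 70.6 = 49.42 in
λ = L_e / r_min = 49.420 / 2.229 = 22.2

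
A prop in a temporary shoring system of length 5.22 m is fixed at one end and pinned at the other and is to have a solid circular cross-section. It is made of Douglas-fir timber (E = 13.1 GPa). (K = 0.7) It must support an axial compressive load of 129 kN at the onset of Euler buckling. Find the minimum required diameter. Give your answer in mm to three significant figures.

L_e = K·L = 0.7 × 5.22 = 3.654 m
Required I = P_cr·L_e²/(π²E) = 1.290×10^5 × 3.654² / (π² × 1.31×10^10) = 1.332×10^-5 m⁴
I_req = 1.332×10^7 mm⁴
Solid circle: I = πd⁴/64  ⇒  d = (64I/π)^(1/4) = (64×1.332×10^7/π)^(1/4) = 128 mm

d ≈ 128 mm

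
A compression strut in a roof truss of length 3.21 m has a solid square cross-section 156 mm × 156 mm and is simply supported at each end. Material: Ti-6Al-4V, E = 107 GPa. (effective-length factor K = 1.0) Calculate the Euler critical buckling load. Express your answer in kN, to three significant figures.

I = a⁴/12 = 156⁴/12 = 4.935×10^7 mm⁴
I = 4.935×10^7 mm⁴ = 4.935×10^-5 m⁴
Effective length L_e = K·L = 1 × 3.21 = 3.210 m
P_cr = π²EI / L_e² = π² × 107×10⁹ × 4.935×10^-5 / 3.210² = 5.058×10^6 N

P_cr ≈ 5060 kN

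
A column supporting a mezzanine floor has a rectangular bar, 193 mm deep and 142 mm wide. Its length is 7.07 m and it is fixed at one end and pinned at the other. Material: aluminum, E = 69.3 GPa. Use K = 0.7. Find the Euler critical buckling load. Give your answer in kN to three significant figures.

Buckling occurs about the weak axis: I_min = h·b³/12 with b = 142 mm (the shorter side).
I_min = 193×142³/12 = 4.605×10^7 mm⁴
I = 4.605×10^7 mm⁴ = 4.605×10^-5 m⁴
Effective length L_e = K·L = 0.7 × 7.07 = 4.949 m
P_cr = π²EI / L_e² = π² × 69.3×10⁹ × 4.605×10^-5 / 4.949² = 1.286×10^6 N

P_cr ≈ 1290 kN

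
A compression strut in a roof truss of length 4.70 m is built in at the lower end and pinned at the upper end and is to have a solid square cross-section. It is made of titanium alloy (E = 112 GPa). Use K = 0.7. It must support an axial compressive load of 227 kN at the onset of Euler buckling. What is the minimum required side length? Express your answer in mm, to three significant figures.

L_e = K·L = 0.7 × 4.70 = 3.290 m
Required I = P_cr·L_e²/(π²E) = 2.270×10^5 × 3.290² / (π² × 1.12×10^11) = 2.223×10^-6 m⁴
I_req = 2.223×10^6 mm⁴
Solid square: I = a⁴/12  ⇒  a = (12I)^(1/4) = (12×2.223×10^6)^(1/4) = 71.9 mm

a ≈ 71.9 mm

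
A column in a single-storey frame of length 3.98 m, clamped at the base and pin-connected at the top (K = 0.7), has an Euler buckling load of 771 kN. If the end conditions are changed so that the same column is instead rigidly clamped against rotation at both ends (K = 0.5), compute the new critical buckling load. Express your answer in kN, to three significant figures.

P_cr ∝ 1/K², so P_cr,new = P_cr,old × (K_old/K_new)² = 771 × (0.7/0.5)²
= 771 × 1.960 = 1510 kN

P_cr ≈ 1510 kN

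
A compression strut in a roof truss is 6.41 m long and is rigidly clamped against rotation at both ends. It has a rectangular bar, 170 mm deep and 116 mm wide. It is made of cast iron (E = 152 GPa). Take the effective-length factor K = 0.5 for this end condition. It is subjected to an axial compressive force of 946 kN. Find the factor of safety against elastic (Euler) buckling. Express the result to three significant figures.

Buckling occurs about the weak axis: I_min = h·b³/12 with b = 116 mm (the shorter side).
I_min = 170×116³/12 = 2.211×10^7 mm⁴
I = 2.211×10^7 mm⁴ = 2.211×10^-5 m⁴
Effective length L_e = K·L = 0.5 × 6.41 = 3.205 m
P_cr = π²EI / L_e² = π² × 152×10⁹ × 2.211×10^-5 / 3.205² = 3.229×10^6 N
Factor of safety n = P_cr / P = 3229.5 / 946 = 3.41

n ≈ 3.41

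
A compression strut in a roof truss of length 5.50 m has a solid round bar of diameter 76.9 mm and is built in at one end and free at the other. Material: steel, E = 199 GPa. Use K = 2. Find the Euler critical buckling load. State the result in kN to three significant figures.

I = πd⁴/64 = π×76.9⁴/64 = 1.717×10^6 mm⁴
I = 1.717×10^6 mm⁴ = 1.717×10^-6 m⁴
Effective length L_e = K·L = 2 × 5.50 = 11.00 m
P_cr = π²EI / L_e² = π² × 199×10⁹ × 1.717×10^-6 / 11.00² = 2.786×10^4 N

P_cr ≈ 27.9 kN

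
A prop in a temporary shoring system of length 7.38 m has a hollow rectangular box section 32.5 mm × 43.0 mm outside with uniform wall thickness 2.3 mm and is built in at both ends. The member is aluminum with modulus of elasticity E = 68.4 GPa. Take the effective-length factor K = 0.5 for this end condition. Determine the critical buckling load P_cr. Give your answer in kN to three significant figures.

Inner dimensions: h_i = 43.0 − 2×2.3 = 38.40 mm, b_i = 32.5 − 2×2.3 = 27.90 mm
Weak-axis I_min = (h_o·b_o³ − h_i·b_i³)/12 with b_o = 32.5, b_i = 27.90 mm (shorter outer/inner sides).
I_min = (43.0×32.5³ − 38.40×27.90³)/12 = 5.351×10^4 mm⁴
I = 5.351×10^4 mm⁴ = 5.351×10^-8 m⁴
Effective length L_e = K·L = 0.5 × 7.38 = 3.690 m
P_cr = π²EI / L_e² = π² × 68.4×10⁹ × 5.351×10^-8 / 3.690² = 2.653×10^3 N

P_cr ≈ 2.65 kN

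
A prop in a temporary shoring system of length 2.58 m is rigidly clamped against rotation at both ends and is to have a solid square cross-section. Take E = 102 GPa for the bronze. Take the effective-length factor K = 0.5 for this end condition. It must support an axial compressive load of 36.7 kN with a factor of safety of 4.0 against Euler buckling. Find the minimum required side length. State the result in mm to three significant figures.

a ≈ 41.3 mm

Required P_cr = n·P = 4.0 × 36.7 = 146.8 kN
L_e = K·L = 0.5 × 2.58 = 1.290 m
Required I = P_cr·L_e²/(π²E) = 1.468×10^5 × 1.290² / (π² × 1.02×10^11) = 2.427×10^-7 m⁴
I_req = 2.427×10^5 mm⁴
Solid square: I = a⁴/12  ⇒  a = (12I)^(1/4) = (12×2.427×10^5)^(1/4) = 41.3 mm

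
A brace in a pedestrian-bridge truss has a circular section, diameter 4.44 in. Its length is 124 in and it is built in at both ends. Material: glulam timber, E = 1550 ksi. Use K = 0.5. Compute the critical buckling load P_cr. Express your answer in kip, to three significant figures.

P_cr ≈ 75.9 kip

I = πd⁴/64 = π×4.44⁴/64 = 19.08 in⁴
Effective length L_e = K·L = 0.5 × 124 = 62.00 in
P_cr = π²EI / L_e² = π² × 1550×10³ × 19.08 / 62.00² = 7.592×10^4 lb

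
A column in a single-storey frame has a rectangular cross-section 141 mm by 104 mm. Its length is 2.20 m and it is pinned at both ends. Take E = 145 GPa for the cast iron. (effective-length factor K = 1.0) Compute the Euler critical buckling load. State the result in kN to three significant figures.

P_cr ≈ 3910 kN

Buckling occurs about the weak axis: I_min = h·b³/12 with b = 104 mm (the shorter side).
I_min = 141×104³/12 = 1.322×10^7 mm⁴
I = 1.322×10^7 mm⁴ = 1.322×10^-5 m⁴
Effective length L_e = K·L = 1 × 2.20 = 2.200 m
P_cr = π²EI / L_e² = π² × 145×10⁹ × 1.322×10^-5 / 2.200² = 3.908×10^6 N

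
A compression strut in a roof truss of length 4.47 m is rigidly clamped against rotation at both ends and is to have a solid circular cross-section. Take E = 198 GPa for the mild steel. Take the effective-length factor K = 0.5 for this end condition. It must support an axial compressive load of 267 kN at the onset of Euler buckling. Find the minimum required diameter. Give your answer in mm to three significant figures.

d ≈ 61.1 mm

L_e = K·L = 0.5 × 4.47 = 2.235 m
Required I = P_cr·L_e²/(π²E) = 2.670×10^5 × 2.235² / (π² × 1.98×10^11) = 6.825×10^-7 m⁴
I_req = 6.825×10^5 mm⁴
Solid circle: I = πd⁴/64  ⇒  d = (64I/π)^(1/4) = (64×6.825×10^5/π)^(1/4) = 61.1 mm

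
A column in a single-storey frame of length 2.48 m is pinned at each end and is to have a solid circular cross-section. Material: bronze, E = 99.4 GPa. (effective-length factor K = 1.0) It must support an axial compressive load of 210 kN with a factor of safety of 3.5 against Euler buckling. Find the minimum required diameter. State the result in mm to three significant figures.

d ≈ 98.4 mm

Required P_cr = n·P = 3.5 × 210 = 735.0 kN
L_e = K·L = 1 × 2.48 = 2.480 m
Required I = P_cr·L_e²/(π²E) = 7.350×10^5 × 2.480² / (π² × 9.94×10^10) = 4.608×10^-6 m⁴
I_req = 4.608×10^6 mm⁴
Solid circle: I = πd⁴/64  ⇒  d = (64I/π)^(1/4) = (64×4.608×10^6/π)^(1/4) = 98.4 mm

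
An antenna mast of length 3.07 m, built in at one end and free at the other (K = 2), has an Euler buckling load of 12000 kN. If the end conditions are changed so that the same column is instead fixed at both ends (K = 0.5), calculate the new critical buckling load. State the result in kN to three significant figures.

P_cr ∝ 1/K², so P_cr,new = P_cr,old × (K_old/K_new)² = 12000 × (2/0.5)²
= 12000 × 16.00 = 192000 kN

P_cr ≈ 192000 kN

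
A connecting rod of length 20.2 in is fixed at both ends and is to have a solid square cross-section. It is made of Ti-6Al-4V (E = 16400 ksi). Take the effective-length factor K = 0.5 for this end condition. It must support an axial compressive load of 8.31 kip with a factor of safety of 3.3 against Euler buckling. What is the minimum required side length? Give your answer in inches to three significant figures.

Required P_cr = n·P = 3.3 × 8.31 = 27.42 kip
L_e = K·L = 0.5 × 20.2 = 10.10 in
Required I = P_cr·L_e²/(π²E) = 2.742×10^4 × 10.10² / (π² × 1.64×10^7) = 1.728×10^-2 in⁴
Solid square: I = a⁴/12  ⇒  a = (12I)^(1/4) = (12×1.728×10^-2)^(1/4) = 0.675 in

a ≈ 0.675 in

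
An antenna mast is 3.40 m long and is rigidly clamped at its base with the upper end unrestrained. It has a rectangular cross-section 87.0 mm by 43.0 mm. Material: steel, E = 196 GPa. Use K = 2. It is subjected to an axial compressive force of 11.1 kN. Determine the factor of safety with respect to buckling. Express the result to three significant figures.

n ≈ 2.17

Buckling occurs about the weak axis: I_min = h·b³/12 with b = 43.0 mm (the shorter side).
I_min = 87.0×43.0³/12 = 5.764×10^5 mm⁴
I = 5.764×10^5 mm⁴ = 5.764×10^-7 m⁴
Effective length L_e = K·L = 2 × 3.40 = 6.800 m
P_cr = π²EI / L_e² = π² × 196×10⁹ × 5.764×10^-7 / 6.800² = 2.411×10^4 N
Factor of safety n = P_cr / P = 24.115 / 11.1 = 2.17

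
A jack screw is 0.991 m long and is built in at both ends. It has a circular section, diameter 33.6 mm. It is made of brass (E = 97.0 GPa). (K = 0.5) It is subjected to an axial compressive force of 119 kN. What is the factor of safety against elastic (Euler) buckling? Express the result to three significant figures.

n ≈ 2.05

I = πd⁴/64 = π×33.6⁴/64 = 6.256×10^4 mm⁴
I = 6.256×10^4 mm⁴ = 6.256×10^-8 m⁴
Effective length L_e = K·L = 0.5 × 0.991 = 0.4955 m
P_cr = π²EI / L_e² = π² × 97.0×10⁹ × 6.256×10^-8 / 0.4955² = 2.440×10^5 N
Factor of safety n = P_cr / P = 243.96 / 119 = 2.05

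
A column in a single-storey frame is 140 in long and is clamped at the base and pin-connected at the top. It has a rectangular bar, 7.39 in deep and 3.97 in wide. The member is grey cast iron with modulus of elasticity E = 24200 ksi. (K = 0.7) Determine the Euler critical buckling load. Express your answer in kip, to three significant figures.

Buckling occurs about the weak axis: I_min = h·b³/12 with b = 3.97 in (the shorter side).
I_min = 7.39×3.97³/12 = 38.53 in⁴
Effective length L_e = K·L = 0.7 × 140 = 98.00 in
P_cr = π²EI / L_e² = π² × 24200×10³ × 38.53 / 98.00² = 9.583×10^5 lb

P_cr ≈ 958 kip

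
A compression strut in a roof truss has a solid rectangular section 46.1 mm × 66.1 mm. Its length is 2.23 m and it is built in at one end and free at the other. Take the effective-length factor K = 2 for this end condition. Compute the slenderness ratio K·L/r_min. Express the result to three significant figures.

λ ≈ 335

For a rectangle r_min = b/√12 = 46.1/√12 = 13.31 mm
L_e = K·L = 2 × 2.23 m = 4.460 m = 4460.0 mm
λ = L_e / r_min = 4460.0 / 13.31 = 335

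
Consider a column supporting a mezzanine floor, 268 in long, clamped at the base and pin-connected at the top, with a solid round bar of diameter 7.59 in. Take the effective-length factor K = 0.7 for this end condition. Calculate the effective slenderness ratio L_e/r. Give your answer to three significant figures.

λ ≈ 98.9

I = πd⁴/64 = π×7.59⁴/64 = 162.9 in⁴
A = 45.25 in²;  r_min = √(I/A) = √(162.9/45.25) = 1.898 in
L_e = K·L = 0.7 × 268 = 187.6 in
λ = L_e / r_min = 187.60 / 1.898 = 98.9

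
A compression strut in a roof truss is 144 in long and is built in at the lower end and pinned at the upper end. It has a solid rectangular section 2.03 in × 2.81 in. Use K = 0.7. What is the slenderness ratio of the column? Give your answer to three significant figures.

For a rectangle r_min = b/√12 = 2.03/√12 = 0.5860 in
L_e = K·L = 0.7 × 144 = 100.8 in
λ = L_e / r_min = 100.80 / 0.5860 = 172

λ ≈ 172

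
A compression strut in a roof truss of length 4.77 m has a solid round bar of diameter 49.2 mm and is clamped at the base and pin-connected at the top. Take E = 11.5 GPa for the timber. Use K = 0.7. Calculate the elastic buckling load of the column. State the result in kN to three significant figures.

I = πd⁴/64 = π×49.2⁴/64 = 2.876×10^5 mm⁴
I = 2.876×10^5 mm⁴ = 2.876×10^-7 m⁴
Effective length L_e = K·L = 0.7 × 4.77 = 3.339 m
P_cr = π²EI / L_e² = π² × 11.5×10⁹ × 2.876×10^-7 / 3.339² = 2.928×10^3 N

P_cr ≈ 2.93 kN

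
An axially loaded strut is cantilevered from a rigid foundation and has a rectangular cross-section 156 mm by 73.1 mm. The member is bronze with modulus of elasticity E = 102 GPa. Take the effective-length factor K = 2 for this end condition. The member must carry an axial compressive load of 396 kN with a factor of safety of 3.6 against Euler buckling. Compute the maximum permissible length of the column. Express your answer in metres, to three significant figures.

Buckling occurs about the weak axis: I_min = h·b³/12 with b = 73.1 mm (the shorter side).
I_min = 156×73.1³/12 = 5.078×10^6 mm⁴
I = 5.078×10^-6 m⁴
Required critical load P_cr = n·P = 3.6 × 396 = 1426 kN = 1.426×10^6 N
From P_cr = π²EI/(K·L)²:  L = (1/K)·√(π²EI/P_cr) = (1/2)·√(π²×1.02×10^11×5.078×10^-6/1.426×10^6)
L = 0.947 m

L_max ≈ 0.947 m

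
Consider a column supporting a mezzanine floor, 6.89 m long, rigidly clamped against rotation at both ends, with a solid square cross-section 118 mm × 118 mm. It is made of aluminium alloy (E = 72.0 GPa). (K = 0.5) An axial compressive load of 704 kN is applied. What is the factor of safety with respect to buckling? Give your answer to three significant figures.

n ≈ 1.37

I = a⁴/12 = 118⁴/12 = 1.616×10^7 mm⁴
I = 1.616×10^7 mm⁴ = 1.616×10^-5 m⁴
Effective length L_e = K·L = 0.5 × 6.89 = 3.445 m
P_cr = π²EI / L_e² = π² × 72.0×10⁹ × 1.616×10^-5 / 3.445² = 9.674×10^5 N
Factor of safety n = P_cr / P = 967.39 / 704 = 1.37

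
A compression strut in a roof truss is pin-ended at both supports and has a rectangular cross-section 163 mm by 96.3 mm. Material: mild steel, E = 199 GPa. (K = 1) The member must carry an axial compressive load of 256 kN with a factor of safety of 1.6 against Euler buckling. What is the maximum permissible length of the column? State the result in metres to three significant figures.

Buckling occurs about the weak axis: I_min = h·b³/12 with b = 96.3 mm (the shorter side).
I_min = 163×96.3³/12 = 1.213×10^7 mm⁴
I = 1.213×10^-5 m⁴
Required critical load P_cr = n·P = 1.6 × 256 = 409.6 kN = 4.096×10^5 N
From P_cr = π²EI/(K·L)²:  L = (1/K)·√(π²EI/P_cr) = (1/1)·√(π²×1.99×10^11×1.213×10^-5/4.096×10^5)
L = 7.63 m

L_max ≈ 7.63 m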